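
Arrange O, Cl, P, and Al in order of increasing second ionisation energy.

Al < P < Cl < O

The second ionization energy removes an electron from the +1 ion. For each element: O⁺ still has 5 valence electrons; Cl⁺ still has 6 valence electrons; P⁺ still has 4 valence electrons; Al⁺ still has 2 valence electrons.
All are still removing valence electrons, so compare the +1 ions as you would atoms: IE_2 generally rises across a period (higher Z_eff) and falls down a group (larger shell), subject to the usual subshell exceptions.
Valence configurations: O⁺ [He]2s²2p³, Cl⁺ [Ne]3s²3p⁴, P⁺ [Ne]3s²3p², Al⁺ [Ne]3s².
Approximate IE_2 values (kJ/mol): O 3388, Cl 2298, P 1907, Al 1817.
Overall IE_2 order: Al < P < Cl < O.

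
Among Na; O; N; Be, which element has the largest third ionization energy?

The third ionization energy removes an electron from the +2 ion. For each element: Na²⁺ is already 1 electron into the core; O²⁺ still has 4 valence electrons; N²⁺ still has 3 valence electrons; Be²⁺ is the bare [He] core.
Pulling an electron out of a noble-gas core costs far more than removing a remaining valence electron, so Na and Be sit at the high end of IE_3.
Valence configurations: O²⁺ [He]2s²2p², N²⁺ [He]2s²2p¹.
The numbers (kJ/mol): Na 6910, O 5300, N 4578, Be 14849.
Putting it together, IE_3: N < O < Na < Be.

Be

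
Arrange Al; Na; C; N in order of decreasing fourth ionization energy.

Al > Na > N > C

IE_4 is the cost of taking one more electron from the +3 cation: Al³⁺ is the bare [Ne] core; Na³⁺ is already 2 electrons into the core; C³⁺ still has 1 valence electron; N³⁺ still has 2 valence electrons.
Breaking into a closed-shell core is much more expensive than removing a leftover valence electron — Na and Al have the largest IE_4 here.
Valence configurations: C³⁺ [He]2s¹, N³⁺ [He]2s².
The numbers (kJ/mol): Al 11577, Na 9543, C 6223, N 7475.
Putting it together, IE_4: C < N < Na < Al.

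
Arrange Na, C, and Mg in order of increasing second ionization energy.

IE_2 is the cost of taking one more electron from the +1 cation: Na⁺ is the bare [Ne] core; C⁺ still has 3 valence electrons; Mg⁺ still has 1 valence electron.
Pulling an electron out of a noble-gas core costs far more than removing a remaining valence electron, so Na sits at the high end of IE_2.
Valence configurations: C⁺ [He]2s²2p¹, Mg⁺ [Ne]3s¹.
Tabulated IE_2 (kJ/mol): Na 4562, C 2353, Mg 1451.
Hence IE_2: Mg < C < Na.

Mg, C, Na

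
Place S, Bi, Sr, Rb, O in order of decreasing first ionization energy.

O > S > Bi > Sr > Rb

O is in period 2, group 16; S is in period 3, group 16; Rb is in period 5, group 1; Sr is in period 5, group 2; Bi is in period 6, group 15.
Removing the outermost electron gets harder across a period and easier down a group.
These span different periods and groups, so the two trends combine.
Sr > Rb: both are in period 5; the period trend gives Sr the larger value.
Bi > Sr: the two effects oppose for this pair; the across-period effect wins (703 vs 550 kJ/mol).
S > Bi: both effects reinforce here, so S is clearly the higher of the two.
O > S: O sits above S in group 16, so the down-group effect alone puts O higher.
For reference (kJ/mol): O 1314, S 1000, Rb 403, Sr 550, Bi 703.
So from highest to lowest: O > S > Bi > Sr > Rb.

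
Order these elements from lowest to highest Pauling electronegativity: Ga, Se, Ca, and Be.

Be is in period 2, group 2; Ca is in period 4, group 2; Ga is in period 4, group 13; Se is in period 4, group 16.
Atoms toward the upper right of the periodic table pull bonding electrons most strongly.
These span different periods and groups, so the two trends combine.
Be > Ca: Be sits above Ca in group 2, so the down-group effect alone puts Be higher.
Ga > Be: the two effects oppose for this pair; the across-period effect wins (1.81 vs 1.57).
Se > Ga: both are in period 4; the period trend gives Se the larger value.
Tabulated electronegativity (Pauling): Be 1.57, Ca 1.00, Ga 1.81, Se 2.55.
So from lowest to highest: Ca < Be < Ga < Se.

Ca < Be < Ga < Se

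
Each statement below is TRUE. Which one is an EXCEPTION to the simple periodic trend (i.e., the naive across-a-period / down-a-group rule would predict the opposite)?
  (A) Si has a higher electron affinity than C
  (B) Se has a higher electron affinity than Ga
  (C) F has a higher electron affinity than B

The general trend: electron affinity increases across a period and decreases down a group.
(A) Si (period 3, group 14) vs C (period 2, group 14): the stated order contradicts the simple trend.
(B) Se (period 4, group 16) vs Ga (period 4, group 13): the stated order agrees with the simple trend.
(C) F (period 2, group 17) vs B (period 2, group 13): the stated order agrees with the simple trend.
The exception is (A): Si's larger, more diffuse 3p orbitals accept an added electron slightly more readily than C's compact 2p.

(A)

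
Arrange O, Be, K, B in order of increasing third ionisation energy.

B < K < O < Be

IE_3 is the cost of taking one more electron from the +2 cation: O²⁺ still has 4 valence electrons; Be²⁺ is the bare [He] core; K²⁺ is already 1 electron into the core; B²⁺ still has 1 valence electron.
Usually core removal costs more than valence removal, but here the competition is close: a tightly held n=2 valence electron can cost more to remove than an n=3 core electron, so the actual values have to decide it.
Valence configurations: O²⁺ [He]2s²2p², B²⁺ [He]2s¹.
Tabulated IE_3 (kJ/mol): O 5300, Be 14849, K 4420, B 3660.
So the third ionization energies run B < K < O < Be.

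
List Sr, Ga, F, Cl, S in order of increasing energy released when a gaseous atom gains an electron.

Sr, Ga, S, F, Cl

F is in period 2, group 17; S is in period 3, group 16; Cl is in period 3, group 17; Ga is in period 4, group 13; Sr is in period 5, group 2.
Atoms with high Z_eff and room in the valence shell (especially the halogens) have the most exothermic electron affinities.
Neither a single period nor a single group — weigh both effects.
Ga > Sr: relative to Sr, both the across-period and down-group shifts push Ga's electron affinity up.
S > Ga: relative to Ga, both the across-period and down-group shifts push S's electron affinity up.
F > S: relative to S, both the across-period and down-group shifts push F's electron affinity up.
Cl > F: this pair runs against the simple trend — see the exception note.
Note the exception: Cl has a higher electron affinity than F, contrary to the simple trend — F's small 2p subshell makes the incoming electron feel strong e⁻–e⁻ repulsion, so Cl actually releases more energy on gaining an electron.
For reference (kJ/mol): F 328, S 200, Cl 349, Ga 29, Sr 5.
So from lowest to highest: Sr < Ga < S < F < Cl.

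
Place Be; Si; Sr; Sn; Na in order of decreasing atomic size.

Sr > Na > Sn > Si > Be

Be is in period 2, group 2; Na is in period 3, group 1; Si is in period 3, group 14; Sr is in period 5, group 2; Sn is in period 5, group 14.
Moving right in a period, electrons are added to the same shell under a stronger nuclear pull, so atoms get smaller; moving down, a new shell is opened and atoms get larger.
These span different periods and groups, so the two trends combine.
Si > Be: period and group pull opposite ways; the down-group shift dominates (116 vs 102 pm).
Sn > Si: Sn sits below Si in group 14, so the down-group effect alone puts Sn larger.
Na > Sn: the two effects oppose for this pair; the across-period effect wins (155 vs 140 pm).
Sr > Na: period and group pull opposite ways; the down-group shift dominates (185 vs 155 pm).
Approximate values (pm): Be 102, Na 155, Si 116, Sr 185, Sn 140.
So from largest to smallest: Sr > Na > Sn > Si > Be.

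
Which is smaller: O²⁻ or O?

Forming O²⁻ adds 2 electrons to O. More electron–electron repulsion in the same shell, with unchanged nuclear charge, lets the cloud expand.
An anion is larger than its parent atom: O²⁻ > O.

O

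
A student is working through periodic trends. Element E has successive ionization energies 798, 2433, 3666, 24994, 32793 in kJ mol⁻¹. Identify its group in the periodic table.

Look for the largest jump between consecutive ionization energies: IE4/IE3 ≈ 6.8, far larger than any earlier ratio.
That jump marks the point where a core electron is being removed. So the atom has 3 valence electrons.
A main-group element with 3 valence electrons is in group 13.

Group 13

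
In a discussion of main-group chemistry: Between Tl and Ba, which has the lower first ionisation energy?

Ba

Ba is in period 6, group 2; Tl is in period 6, group 13.
Removing the outermost electron gets harder across a period and easier down a group.
All lie in period 6, so first ionization energy increases left to right.
So Ba has the lower first ionisation energy (Ba < Tl).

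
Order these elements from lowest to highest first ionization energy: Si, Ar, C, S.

C is in period 2, group 14; Si is in period 3, group 14; S is in period 3, group 16; Ar is in period 3, group 18.
First ionization energy rises across a period (greater Z_eff holds electrons more tightly) and falls down a group (valence electrons are farther from the nucleus).
Neither a single period nor a single group — weigh both effects.
S > Si: S lies to the right of Si in period 3, so the across-period effect alone puts S higher.
C > S: the two effects oppose for this pair; the down-group effect wins (1086 vs 1000 kJ/mol).
Ar > C: period and group pull opposite ways; the across-period shift dominates (1521 vs 1086 kJ/mol).
Approximate values (kJ/mol): C 1086, Si 786, S 1000, Ar 1521.
So from lowest to highest: Si < S < C < Ar.

Si, S, C, Ar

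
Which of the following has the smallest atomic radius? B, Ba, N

Across a period the added protons contract the valence shell; down a group each new principal shell makes the atom larger.
These span different periods and groups, so the two trends combine.
B > N: both are in period 2; the period trend gives B the larger value.
Ba > B: relative to B, both the across-period and down-group shifts push Ba's atomic radius up.
Tabulated atomic radius (pm): B 85, N 71, Ba 196.
The smallest atomic radius among these belongs to N.

N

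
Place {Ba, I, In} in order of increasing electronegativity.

Electronegativity increases across a period and decreases down a group, tracking effective nuclear charge and atomic size.
These span different periods and groups, so the two trends combine.
In > Ba: relative to Ba, both the across-period and down-group shifts push In's electronegativity up.
I > In: both are in period 5; the period trend gives I the larger value.
For reference (Pauling): In 1.78, I 2.66, Ba 0.89.
So from lowest to highest: Ba < In < I.

Ba, In, I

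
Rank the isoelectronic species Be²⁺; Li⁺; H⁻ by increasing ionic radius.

All of these have 2 electrons, so size is governed by nuclear charge alone: the more protons, the stronger the pull on the same electron cloud, and the smaller the ion.
Nuclear charges: Be²⁺ (Z=4), Li⁺ (Z=3), H⁻ (Z=1).
Smallest to largest: Be²⁺ < Li⁺ < H⁻.

Be²⁺ < Li⁺ < H⁻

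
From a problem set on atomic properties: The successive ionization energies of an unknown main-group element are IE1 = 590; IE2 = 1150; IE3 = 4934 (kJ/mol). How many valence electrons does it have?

Look for the largest jump between consecutive ionization energies: IE3/IE2 ≈ 4.3, far larger than any earlier ratio.
That jump marks the point where a core electron is being removed. So the atom has 2 valence electrons.

2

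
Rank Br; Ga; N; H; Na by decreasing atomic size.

Na > Ga > Br > N > H

H is in period 1, group 1; N is in period 2, group 15; Na is in period 3, group 1; Ga is in period 4, group 13; Br is in period 4, group 17.
Moving right in a period, electrons are added to the same shell under a stronger nuclear pull, so atoms get smaller; moving down, a new shell is opened and atoms get larger.
Here both period and group differ, so the two effects have to be weighed against each other.
N > H: period and group pull opposite ways; the down-group shift dominates (71 vs 32 pm).
Br > N: period and group pull opposite ways; the down-group shift dominates (114 vs 71 pm).
Ga > Br: Ga lies to the left of Br in period 4, so the across-period effect alone puts Ga larger.
Na > Ga: period and group pull opposite ways; the across-period shift dominates (155 vs 124 pm).
Approximate values (pm): H 32, N 71, Na 155, Ga 124, Br 114.
So from largest to smallest: Na > Ga > Br > N > H.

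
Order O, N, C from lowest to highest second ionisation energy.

C < N < O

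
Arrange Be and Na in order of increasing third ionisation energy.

After 2 electrons have been removed, what remains? Be²⁺ is the bare [He] core; Na²⁺ is already 1 electron into the core.
All of these are removing an electron from a noble-gas core or deeper; the smaller core (lower principal quantum number) is held far more tightly, and within a period the higher nuclear charge binds the same core more tightly.
Approximate IE_3 values (kJ/mol): Be 14849, Na 6910.
So the third ionization energies run Na < Be.

Na < Be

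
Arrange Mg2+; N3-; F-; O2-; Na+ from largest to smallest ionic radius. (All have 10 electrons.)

N3- > O2- > F- > Na+ > Mg2+

All of these have 10 electrons, so size is governed by nuclear charge alone: the more protons, the stronger the pull on the same electron cloud, and the smaller the ion.
Nuclear charges: Mg2+ (Z=12), Na+ (Z=11), F- (Z=9), O2- (Z=8), N3- (Z=7).
Largest to smallest: N3- > O2- > F- > Na+ > Mg2+.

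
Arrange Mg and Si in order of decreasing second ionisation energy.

Si, Mg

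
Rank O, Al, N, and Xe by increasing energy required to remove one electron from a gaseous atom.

N is in period 2, group 15; O is in period 2, group 16; Al is in period 3, group 13; Xe is in period 5, group 18.
IE₁ increases left→right with effective nuclear charge and decreases top→bottom as the valence shell moves farther out.
Neither a single period nor a single group — weigh both effects.
Xe > Al: period and group pull opposite ways; the across-period shift dominates (1170 vs 578 kJ/mol).
O > Xe: the two effects oppose for this pair; the down-group effect wins (1314 vs 1170 kJ/mol).
N > O: this pair runs against the simple trend — see the exception note.
Note the exception: N has a higher first ionization energy than O, contrary to the simple trend — pairing an electron in O's 2p⁴ costs repulsion energy, so O ionizes more easily than half-filled N (2p³).
Approximate values (kJ/mol): N 1402, O 1314, Al 578, Xe 1170.
So from lowest to highest: Al < Xe < O < N.

Al < Xe < O < N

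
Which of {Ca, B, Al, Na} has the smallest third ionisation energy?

Consider each +2 ion: Ca²⁺ is the bare [Ar] core; B²⁺ still has 1 valence electron; Al²⁺ still has 1 valence electron; Na²⁺ is already 1 electron into the core.
Breaking into a closed-shell core is much more expensive than removing a leftover valence electron — Ca and Na have the largest IE_3 here.
Valence configurations: B²⁺ [He]2s¹, Al²⁺ [Ne]3s¹.
Approximate IE_3 values (kJ/mol): Ca 4912, B 3660, Al 2745, Na 6910.
Hence IE_3: Al < B < Ca < Na.

Al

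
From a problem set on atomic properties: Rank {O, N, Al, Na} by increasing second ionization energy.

Al, N, O, Na

Consider each +1 ion: O⁺ still has 5 valence electrons; N⁺ still has 4 valence electrons; Al⁺ still has 2 valence electrons; Na⁺ is the bare [Ne] core.
Breaking into a closed-shell core is much more expensive than removing a leftover valence electron — Na has the largest IE_2 here.
Valence configurations: O⁺ [He]2s²2p³, N⁺ [He]2s²2p², Al⁺ [Ne]3s².
Approximate IE_2 values (kJ/mol): O 3388, N 2856, Al 1817, Na 4562.
Putting it together, IE_2: Al < N < O < Na.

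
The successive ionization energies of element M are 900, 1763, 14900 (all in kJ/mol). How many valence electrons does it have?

Look for the largest jump between consecutive ionization energies: IE3/IE2 ≈ 8.5, far larger than any earlier ratio.
That jump marks the point where a core electron is being removed. So the atom has 2 valence electrons.

2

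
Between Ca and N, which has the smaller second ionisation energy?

IE_2 is the cost of taking one more electron from the +1 cation: Ca⁺ still has 1 valence electron; N⁺ still has 4 valence electrons.
All are still removing valence electrons, so compare the +1 ions as you would atoms: IE_2 generally rises across a period (higher Z_eff) and falls down a group (larger shell), subject to the usual subshell exceptions.
Valence configurations: Ca⁺ [Ar]4s¹, N⁺ [He]2s²2p².
Tabulated IE_2 (kJ/mol): Ca 1145, N 2856.
Overall IE_2 order: Ca < N.

Ca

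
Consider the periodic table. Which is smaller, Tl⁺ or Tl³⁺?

Both ions have Z = 81 protons, but Tl³⁺ has lost more electrons, so its remaining electrons feel a larger effective nuclear charge per electron and are pulled in more tightly.
Higher positive charge → smaller ion, so Tl⁺ > Tl³⁺.

Tl³⁺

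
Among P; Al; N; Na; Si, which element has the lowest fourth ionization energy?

Si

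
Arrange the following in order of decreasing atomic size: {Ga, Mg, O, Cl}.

Moving right in a period, electrons are added to the same shell under a stronger nuclear pull, so atoms get smaller; moving down, a new shell is opened and atoms get larger.
These span different periods and groups, so the two trends combine.
Cl > O: the two effects oppose for this pair; the down-group effect wins (99 vs 63 pm).
Ga > Cl: both effects reinforce here, so Ga is clearly the larger of the two.
Mg > Ga: period and group pull opposite ways; the across-period shift dominates (139 vs 124 pm).
Tabulated atomic radius (pm): O 63, Mg 139, Cl 99, Ga 124.
So from largest to smallest: Mg > Ga > Cl > O.

Mg > Ga > Cl > O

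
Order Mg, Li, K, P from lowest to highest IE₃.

P, K, Mg, Li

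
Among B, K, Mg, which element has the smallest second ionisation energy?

IE_2 is the cost of taking one more electron from the +1 cation: B⁺ still has 2 valence electrons; K⁺ is the bare [Ar] core; Mg⁺ still has 1 valence electron.
Breaking into a closed-shell core is much more expensive than removing a leftover valence electron — K has the largest IE_2 here.
Valence configurations: B⁺ [He]2s², Mg⁺ [Ne]3s¹.
Tabulated IE_2 (kJ/mol): B 2427, K 3052, Mg 1451.
Hence IE_2: Mg < B < K.

Mg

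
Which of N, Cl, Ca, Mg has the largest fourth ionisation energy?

Mg

IE_4 is the cost of taking one more electron from the +3 cation: N³⁺ still has 2 valence electrons; Cl³⁺ still has 4 valence electrons; Ca³⁺ is already 1 electron into the core; Mg³⁺ is already 1 electron into the core.
Usually core removal costs more than valence removal, but here the competition is close: a tightly held n=2 valence electron can cost more to remove than an n=3 core electron, so the actual values have to decide it.
Valence configurations: N³⁺ [He]2s², Cl³⁺ [Ne]3s²3p².
The numbers (kJ/mol): N 7475, Cl 5159, Ca 6491, Mg 10543.
Putting it together, IE_4: Cl < Ca < N < Mg.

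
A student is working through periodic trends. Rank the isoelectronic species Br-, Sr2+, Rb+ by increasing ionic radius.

All of these have 36 electrons, so size is governed by nuclear charge alone: the more protons, the stronger the pull on the same electron cloud, and the smaller the ion.
Nuclear charges: Sr2+ (Z=38), Rb+ (Z=37), Br- (Z=35).
Smallest to largest: Sr2+ < Rb+ < Br-.

Sr2+, Rb+, Br-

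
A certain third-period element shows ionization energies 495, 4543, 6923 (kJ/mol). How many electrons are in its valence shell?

1

Look for the largest jump between consecutive ionization energies: IE2/IE1 ≈ 9.2, far larger than any earlier ratio.
That jump marks the point where a core electron is being removed. So the atom has 1 valence electron.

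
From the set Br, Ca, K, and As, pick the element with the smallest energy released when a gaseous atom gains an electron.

Ca

EA tends to increase across a period and decrease down a group, though the pattern is less regular than for IE or radius.
All lie in period 4; the across-period trend (electron affinity increases left to right) applies, with the exception below.
Note the exception: K has a higher electron affinity than Ca, contrary to the simple trend — adding an electron to Ca (ns²) has to open a new, higher-energy np subshell, which is unfavourable.
For reference (kJ/mol): K 48, Ca 2, As 78, Br 325.
The smallest energy released when a gaseous atom gains an electron among these belongs to Ca.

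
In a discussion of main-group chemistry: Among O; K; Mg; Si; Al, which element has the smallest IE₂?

Consider each +1 ion: O⁺ still has 5 valence electrons; K⁺ is the bare [Ar] core; Mg⁺ still has 1 valence electron; Si⁺ still has 3 valence electrons; Al⁺ still has 2 valence electrons.
Usually core removal costs more than valence removal, but here the competition is close: a tightly held n=2 valence electron can cost more to remove than an n=3 core electron, so the actual values have to decide it.
Valence configurations: O⁺ [He]2s²2p³, Mg⁺ [Ne]3s¹, Si⁺ [Ne]3s²3p¹, Al⁺ [Ne]3s².
Si⁺ loses a lone 3p electron whereas Al⁺ must break into a filled 3s² pair, so IE_2(Al) > IE_2(Si) even though Si has the higher nuclear charge.
Approximate IE_2 values (kJ/mol): O 3388, K 3052, Mg 1451, Si 1577, Al 1817.
Overall IE_2 order: Mg < Si < Al < K < O.

Mg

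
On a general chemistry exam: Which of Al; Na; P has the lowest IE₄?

P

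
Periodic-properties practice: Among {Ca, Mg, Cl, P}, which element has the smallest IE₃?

IE_3 is the cost of taking one more electron from the +2 cation: Ca²⁺ is the bare [Ar] core; Mg²⁺ is the bare [Ne] core; Cl²⁺ still has 5 valence electrons; P²⁺ still has 3 valence electrons.
Pulling an electron out of a noble-gas core costs far more than removing a remaining valence electron, so Ca and Mg sit at the high end of IE_3.
Valence configurations: Cl²⁺ [Ne]3s²3p³, P²⁺ [Ne]3s²3p¹.
The numbers (kJ/mol): Ca 4912, Mg 7733, Cl 3822, P 2914.
Hence IE_3: P < Cl < Ca < Mg.

P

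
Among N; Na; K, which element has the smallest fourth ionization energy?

The fourth ionization energy removes an electron from the +3 ion. For each element: N³⁺ still has 2 valence electrons; Na³⁺ is already 2 electrons into the core; K³⁺ is already 2 electrons into the core.
Usually core removal costs more than valence removal, but here the competition is close: a tightly held n=2 valence electron can cost more to remove than an n=3 core electron, so the actual values have to decide it.
Approximate IE_4 values (kJ/mol): N 7475, Na 9543, K 5877.
Putting it together, IE_4: K < N < Na.

K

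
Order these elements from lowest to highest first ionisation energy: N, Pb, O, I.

IE₁ increases left→right with effective nuclear charge and decreases top→bottom as the valence shell moves farther out.
These span different periods and groups, so the two trends combine.
I > Pb: relative to Pb, both the across-period and down-group shifts push I's first ionization energy up.
O > I: period and group pull opposite ways; the down-group shift dominates (1314 vs 1008 kJ/mol).
N > O: this pair runs against the simple trend — see the exception note.
Note the exception: N has a higher first ionization energy than O, contrary to the simple trend — pairing an electron in O's 2p⁴ costs repulsion energy, so O ionizes more easily than half-filled N (2p³).
For reference (kJ/mol): N 1402, O 1314, I 1008, Pb 716.
So from lowest to highest: Pb < I < O < N.

Pb < I < O < N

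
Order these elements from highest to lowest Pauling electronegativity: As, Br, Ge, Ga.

Br, As, Ge, Ga

Ga is in period 4, group 13; Ge is in period 4, group 14; As is in period 4, group 15; Br is in period 4, group 17.
Electronegativity increases across a period and decreases down a group, tracking effective nuclear charge and atomic size.
All lie in period 4, so electronegativity increases left to right.
So from highest to lowest: Br > As > Ge > Ga.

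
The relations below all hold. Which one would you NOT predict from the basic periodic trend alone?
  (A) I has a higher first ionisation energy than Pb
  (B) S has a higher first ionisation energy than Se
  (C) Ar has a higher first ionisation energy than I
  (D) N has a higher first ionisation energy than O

(D)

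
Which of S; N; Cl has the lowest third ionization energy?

After 2 electrons have been removed, what remains? S²⁺ still has 4 valence electrons; N²⁺ still has 3 valence electrons; Cl²⁺ still has 5 valence electrons.
All are still removing valence electrons, so compare the +2 ions as you would atoms: IE_3 generally rises across a period (higher Z_eff) and falls down a group (larger shell), subject to the usual subshell exceptions.
Valence configurations: S²⁺ [Ne]3s²3p², N²⁺ [He]2s²2p¹, Cl²⁺ [Ne]3s²3p³.
The numbers (kJ/mol): S 3357, N 4578, Cl 3822.
So the third ionization energies run S < Cl < N.

S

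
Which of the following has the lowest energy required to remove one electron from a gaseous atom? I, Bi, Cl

Cl is in period 3, group 17; I is in period 5, group 17; Bi is in period 6, group 15.
Across a period the outer electron is held more tightly (higher IE₁); down a group it sits in a higher shell, more shielded, and comes off more easily.
These span different periods and groups, so the two trends combine.
I > Bi: both effects reinforce here, so I is clearly the higher of the two.
Cl > I: they share group 17; the group trend gives Cl the larger value.
Tabulated first ionization energy (kJ/mol): Cl 1251, I 1008, Bi 703.
The lowest energy required to remove one electron from a gaseous atom among these belongs to Bi.

Bi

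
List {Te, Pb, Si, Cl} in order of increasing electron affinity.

Si is in period 3, group 14; Cl is in period 3, group 17; Te is in period 5, group 16; Pb is in period 6, group 14.
EA tends to increase across a period and decrease down a group, though the pattern is less regular than for IE or radius.
Neither a single period nor a single group — weigh both effects.
Si > Pb: they share group 14; the group trend gives Si the larger value.
Te > Si: period and group pull opposite ways; the across-period shift dominates (190 vs 134 kJ/mol).
Cl > Te: relative to Te, both the across-period and down-group shifts push Cl's electron affinity up.
Approximate values (kJ/mol): Si 134, Cl 349, Te 190, Pb 35.
So from lowest to highest: Pb < Si < Te < Cl.

Pb < Si < Te < Cl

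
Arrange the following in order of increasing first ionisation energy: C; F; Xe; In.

In < C < Xe < F

C is in period 2, group 14; F is in period 2, group 17; In is in period 5, group 13; Xe is in period 5, group 18.
First ionization energy rises across a period (greater Z_eff holds electrons more tightly) and falls down a group (valence electrons are farther from the nucleus).
Neither a single period nor a single group — weigh both effects.
C > In: both effects reinforce here, so C is clearly the higher of the two.
Xe > C: the two effects oppose for this pair; the across-period effect wins (1170 vs 1086 kJ/mol).
F > Xe: the two effects oppose for this pair; the down-group effect wins (1681 vs 1170 kJ/mol).
For reference (kJ/mol): C 1086, F 1681, In 558, Xe 1170.
So from lowest to highest: In < C < Xe < F.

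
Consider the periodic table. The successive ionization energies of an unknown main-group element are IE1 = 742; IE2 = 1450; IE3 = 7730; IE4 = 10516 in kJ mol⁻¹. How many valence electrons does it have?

2

Look for the largest jump between consecutive ionization energies: IE3/IE2 ≈ 5.3, far larger than any earlier ratio.
That jump marks the point where a core electron is being removed. So the atom has 2 valence electrons.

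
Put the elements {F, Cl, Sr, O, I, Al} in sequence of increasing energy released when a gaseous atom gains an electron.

Adding an electron releases more energy for atoms nearer the top right (short of the noble gases).
Neither a single period nor a single group — weigh both effects.
Al > Sr: both effects reinforce here, so Al is clearly the higher of the two.
O > Al: both effects reinforce here, so O is clearly the higher of the two.
I > O: the two effects oppose for this pair; the across-period effect wins (295 vs 141 kJ/mol).
F > I: F sits above I in group 17, so the down-group effect alone puts F higher.
Cl > F: this pair runs against the simple trend — see the exception note.
Note the exception: Cl has a higher electron affinity than F, contrary to the simple trend — F's small 2p subshell makes the incoming electron feel strong e⁻–e⁻ repulsion, so Cl actually releases more energy on gaining an electron.
For reference (kJ/mol): O 141, F 328, Al 42, Cl 349, Sr 5, I 295.
So from lowest to highest: Sr < Al < O < I < F < Cl.

Sr, Al, O, I, F, Cl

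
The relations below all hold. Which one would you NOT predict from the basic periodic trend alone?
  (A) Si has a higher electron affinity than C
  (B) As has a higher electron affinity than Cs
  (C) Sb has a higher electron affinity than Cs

The general trend: electron affinity increases across a period and decreases down a group.
(A) Si (period 3, group 14) vs C (period 2, group 14): the stated order contradicts the simple trend.
(B) As (period 4, group 15) vs Cs (period 6, group 1): the stated order agrees with the simple trend.
(C) Sb (period 5, group 15) vs Cs (period 6, group 1): the stated order agrees with the simple trend.
The exception is (A): Si's larger, more diffuse 3p orbitals accept an added electron slightly more readily than C's compact 2p.

(A)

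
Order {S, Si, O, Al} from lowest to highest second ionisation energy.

IE_2 is the cost of taking one more electron from the +1 cation: S⁺ still has 5 valence electrons; Si⁺ still has 3 valence electrons; O⁺ still has 5 valence electrons; Al⁺ still has 2 valence electrons.
All are still removing valence electrons, so compare the +1 ions as you would atoms: IE_2 generally rises across a period (higher Z_eff) and falls down a group (larger shell), subject to the usual subshell exceptions.
Valence configurations: S⁺ [Ne]3s²3p³, Si⁺ [Ne]3s²3p¹, O⁺ [He]2s²2p³, Al⁺ [Ne]3s².
Si⁺ loses a lone 3p electron whereas Al⁺ must break into a filled 3s² pair, so IE_2(Al) > IE_2(Si) even though Si has the higher nuclear charge.
The numbers (kJ/mol): S 2252, Si 1577, O 3388, Al 1817.
Putting it together, IE_2: Si < Al < S < O.

Si < Al < S < O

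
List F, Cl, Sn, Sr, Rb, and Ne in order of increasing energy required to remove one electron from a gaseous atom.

First ionization energy rises across a period (greater Z_eff holds electrons more tightly) and falls down a group (valence electrons are farther from the nucleus).
Neither a single period nor a single group — weigh both effects.
Sr > Rb: both are in period 5; the period trend gives Sr the larger value.
Sn > Sr: Sn lies to the right of Sr in period 5, so the across-period effect alone puts Sn higher.
Cl > Sn: relative to Sn, both the across-period and down-group shifts push Cl's first ionization energy up.
F > Cl: F sits above Cl in group 17, so the down-group effect alone puts F higher.
Ne > F: Ne lies to the right of F in period 2, so the across-period effect alone puts Ne higher.
Tabulated first ionization energy (kJ/mol): F 1681, Ne 2081, Cl 1251, Rb 403, Sr 550, Sn 709.
So from lowest to highest: Rb < Sr < Sn < Cl < F < Ne.

Rb < Sr < Sn < Cl < F < Ne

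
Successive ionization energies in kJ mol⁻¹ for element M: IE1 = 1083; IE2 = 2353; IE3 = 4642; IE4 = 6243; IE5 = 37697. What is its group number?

Group 14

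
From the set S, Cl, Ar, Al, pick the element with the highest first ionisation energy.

First ionization energy rises across a period (greater Z_eff holds electrons more tightly) and falls down a group (valence electrons are farther from the nucleus).
All lie in period 3, so first ionization energy increases left to right.
The highest first ionisation energy among these belongs to Ar.

Ar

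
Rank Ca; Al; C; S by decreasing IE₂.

The second ionization energy removes an electron from the +1 ion. For each element: Ca⁺ still has 1 valence electron; Al⁺ still has 2 valence electrons; C⁺ still has 3 valence electrons; S⁺ still has 5 valence electrons.
All are still removing valence electrons, so compare the +1 ions as you would atoms: IE_2 generally rises across a period (higher Z_eff) and falls down a group (larger shell), subject to the usual subshell exceptions.
Valence configurations: Ca⁺ [Ar]4s¹, Al⁺ [Ne]3s², C⁺ [He]2s²2p¹, S⁺ [Ne]3s²3p³.
The numbers (kJ/mol): Ca 1145, Al 1817, C 2353, S 2252.
Overall IE_2 order: Ca < Al < S < C.

C > S > Al > Ca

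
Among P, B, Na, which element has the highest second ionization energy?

Consider each +1 ion: P⁺ still has 4 valence electrons; B⁺ still has 2 valence electrons; Na⁺ is the bare [Ne] core.
Pulling an electron out of a noble-gas core costs far more than removing a remaining valence electron, so Na sits at the high end of IE_2.
Valence configurations: P⁺ [Ne]3s²3p², B⁺ [He]2s².
Approximate IE_2 values (kJ/mol): P 1907, B 2427, Na 4562.
Putting it together, IE_2: P < B < Na.

Na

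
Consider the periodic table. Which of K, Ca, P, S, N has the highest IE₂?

Consider each +1 ion: K⁺ is the bare [Ar] core; Ca⁺ still has 1 valence electron; P⁺ still has 4 valence electrons; S⁺ still has 5 valence electrons; N⁺ still has 4 valence electrons.
Breaking into a closed-shell core is much more expensive than removing a leftover valence electron — K has the largest IE_2 here.
Valence configurations: Ca⁺ [Ar]4s¹, P⁺ [Ne]3s²3p², S⁺ [Ne]3s²3p³, N⁺ [He]2s²2p².
The numbers (kJ/mol): K 3052, Ca 1145, P 1907, S 2252, N 2856.
Hence IE_2: Ca < P < S < N < K.

K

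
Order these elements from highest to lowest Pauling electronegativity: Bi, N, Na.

N is in period 2, group 15; Na is in period 3, group 1; Bi is in period 6, group 15.
Smaller atoms with higher effective nuclear charge are more electronegative.
These span different periods and groups, so the two trends combine.
Bi > Na: period and group pull opposite ways; the across-period shift dominates (2.02 vs 0.93).
N > Bi: N sits above Bi in group 15, so the down-group effect alone puts N higher.
For reference (Pauling): N 3.04, Na 0.93, Bi 2.02.
So from highest to lowest: N > Bi > Na.

N > Bi > Na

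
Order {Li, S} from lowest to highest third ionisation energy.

S < Li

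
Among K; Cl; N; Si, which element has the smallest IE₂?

IE_2 is the cost of taking one more electron from the +1 cation: K⁺ is the bare [Ar] core; Cl⁺ still has 6 valence electrons; N⁺ still has 4 valence electrons; Si⁺ still has 3 valence electrons.
Pulling an electron out of a noble-gas core costs far more than removing a remaining valence electron, so K sits at the high end of IE_2.
Valence configurations: Cl⁺ [Ne]3s²3p⁴, N⁺ [He]2s²2p², Si⁺ [Ne]3s²3p¹.
Tabulated IE_2 (kJ/mol): K 3052, Cl 2298, N 2856, Si 1577.
Overall IE_2 order: Si < Cl < N < K.

Si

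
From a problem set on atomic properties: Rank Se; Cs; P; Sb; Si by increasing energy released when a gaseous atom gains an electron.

Cs < P < Sb < Si < Se

Si is in period 3, group 14; P is in period 3, group 15; Se is in period 4, group 16; Sb is in period 5, group 15; Cs is in period 6, group 1.
Atoms with high Z_eff and room in the valence shell (especially the halogens) have the most exothermic electron affinities.
These span different periods and groups, so the two trends combine.
P > Cs: both effects reinforce here, so P is clearly the higher of the two.
Sb > P: this pair runs against the simple trend — see the exception note.
Si > Sb: the two effects oppose for this pair; the down-group effect wins (134 vs 103 kJ/mol).
Se > Si: period and group pull opposite ways; the across-period shift dominates (195 vs 134 kJ/mol).
Note the exception: Sb has a higher electron affinity than P, contrary to the simple trend — both are half-filled np³, but the pairing/repulsion penalty for the added electron shrinks as the p orbitals become larger and more diffuse down the group, and for Sb that outweighs the weaker nuclear attraction.
Note the exception: Si has a higher electron affinity than P, contrary to the simple trend — adding an electron to P's half-filled 3p³ is unfavourable, so Si (3p²) has the more exothermic EA.
Approximate values (kJ/mol): Si 134, P 72, Se 195, Sb 103, Cs 46.
So from lowest to highest: Cs < P < Sb < Si < Se.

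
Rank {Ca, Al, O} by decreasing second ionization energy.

O > Al > Ca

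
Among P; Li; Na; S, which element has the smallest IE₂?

After 1 electron has been removed, what remains? P⁺ still has 4 valence electrons; Li⁺ is the bare [He] core; Na⁺ is the bare [Ne] core; S⁺ still has 5 valence electrons.
Core electrons are held far more tightly than valence electrons, so Na and Li top the IE_2 order.
Valence configurations: P⁺ [Ne]3s²3p², S⁺ [Ne]3s²3p³.
Tabulated IE_2 (kJ/mol): P 1907, Li 7298, Na 4562, S 2252.
So the second ionization energies run P < S < Na < Li.

P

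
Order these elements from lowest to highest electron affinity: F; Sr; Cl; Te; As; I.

Sr < As < Te < I < F < Cl

F is in period 2, group 17; Cl is in period 3, group 17; As is in period 4, group 15; Sr is in period 5, group 2; Te is in period 5, group 16; I is in period 5, group 17.
Adding an electron releases more energy for atoms nearer the top right (short of the noble gases).
Neither a single period nor a single group — weigh both effects.
As > Sr: both effects reinforce here, so As is clearly the higher of the two.
Te > As: the two effects oppose for this pair; the across-period effect wins (190 vs 78 kJ/mol).
I > Te: both are in period 5; the period trend gives I the larger value.
F > I: F sits above I in group 17, so the down-group effect alone puts F higher.
Cl > F: this pair runs against the simple trend — see the exception note.
Note the exception: Cl has a higher electron affinity than F, contrary to the simple trend — F's small 2p subshell makes the incoming electron feel strong e⁻–e⁻ repulsion, so Cl actually releases more energy on gaining an electron.
Tabulated electron affinity (kJ/mol): F 328, Cl 349, As 78, Sr 5, Te 190, I 295.
So from lowest to highest: Sr < As < Te < I < F < Cl.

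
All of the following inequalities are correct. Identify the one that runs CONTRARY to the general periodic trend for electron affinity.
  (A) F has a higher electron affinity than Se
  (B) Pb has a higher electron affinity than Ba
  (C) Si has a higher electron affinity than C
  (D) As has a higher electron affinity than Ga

(C)

The general trend: electron affinity increases across a period and decreases down a group.
(A) F (period 2, group 17) vs Se (period 4, group 16): the stated order agrees with the simple trend.
(B) Pb (period 6, group 14) vs Ba (period 6, group 2): the stated order agrees with the simple trend.
(C) Si (period 3, group 14) vs C (period 2, group 14): the stated order contradicts the simple trend.
(D) As (period 4, group 15) vs Ga (period 4, group 13): the stated order agrees with the simple trend.
The exception is (C): Si's larger, more diffuse 3p orbitals accept an added electron slightly more readily than C's compact 2p.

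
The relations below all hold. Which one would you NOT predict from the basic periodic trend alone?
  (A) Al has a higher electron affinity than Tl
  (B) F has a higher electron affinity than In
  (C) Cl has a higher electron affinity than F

(C)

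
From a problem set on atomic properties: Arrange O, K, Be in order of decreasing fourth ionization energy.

The fourth ionization energy removes an electron from the +3 ion. For each element: O³⁺ still has 3 valence electrons; K³⁺ is already 2 electrons into the core; Be³⁺ is already 1 electron into the core.
Usually core removal costs more than valence removal, but here the competition is close: a tightly held n=2 valence electron can cost more to remove than an n=3 core electron, so the actual values have to decide it.
Approximate IE_4 values (kJ/mol): O 7469, K 5877, Be 21007.
Overall IE_4 order: K < O < Be.

Be > O > K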